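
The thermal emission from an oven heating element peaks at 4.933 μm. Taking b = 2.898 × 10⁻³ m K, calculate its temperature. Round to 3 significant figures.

T ≈ 587 K

Wien's law gives T = b/λ_max = (2.898×10⁻³ m·K)/(4.933×10⁻⁶ m) = 587 K.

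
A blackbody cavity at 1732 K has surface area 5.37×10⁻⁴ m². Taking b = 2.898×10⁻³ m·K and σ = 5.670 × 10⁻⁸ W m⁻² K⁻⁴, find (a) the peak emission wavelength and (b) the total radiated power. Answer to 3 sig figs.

λ_max ≈ 1.67×10³ nm; P ≈ 274 W

(a) λ_max = b/T = 2.898×10⁻³/1732 = 1.673×10⁻⁶ m = 1.67×10³ nm.
Area A = 5.37×10⁻⁴ m².
(b) P = σAT⁴ = 5.670×10⁻⁸×5.37×10⁻⁴×(1732)⁴ = 274 W.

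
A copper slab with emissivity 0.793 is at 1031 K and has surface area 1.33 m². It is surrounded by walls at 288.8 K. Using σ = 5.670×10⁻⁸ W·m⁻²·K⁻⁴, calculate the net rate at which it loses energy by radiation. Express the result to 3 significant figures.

Area A = 1.33 m².
Net radiated power P_net = εσA(T⁴ − T₀⁴) = 0.793×5.670×10⁻⁸×1.33×(1031⁴ − 288.8⁴).
T⁴ − T₀⁴ = 1.12989×10¹² − 6.95647×10⁹ = 1.12293×10¹² K⁴, so P_net = 6.72×10⁴ W.

Net loss ≈ 6.72×10⁴ W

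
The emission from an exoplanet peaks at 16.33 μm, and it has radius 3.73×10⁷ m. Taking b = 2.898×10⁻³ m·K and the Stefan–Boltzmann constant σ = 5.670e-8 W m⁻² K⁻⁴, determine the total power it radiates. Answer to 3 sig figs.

Wien's law: T = b/λ_max = 2.898×10⁻³/1.633×10⁻⁵ = 177.465 K.
Surface area A = 4πR² = 4π(3.73×10⁷ m)² = 1.74835×10¹⁶ m².
Then P = σAT⁴ = 5.670×10⁻⁸×1.74835×10¹⁶×(177.465)⁴ = 9.83×10¹⁷ W.

P ≈ 9.83×10¹⁷ W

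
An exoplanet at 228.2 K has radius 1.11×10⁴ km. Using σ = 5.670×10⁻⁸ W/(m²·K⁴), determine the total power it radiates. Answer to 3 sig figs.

P ≈ 2.38×10¹⁷ W

Surface area A = 4πR² = 4π(1.11×10⁷ m)² = 1.54830×10¹⁵ m².
P = σAT⁴ = 5.670×10⁻⁸ × 1.54830×10¹⁵ × (228.2)⁴ = 2.38×10¹⁷ W.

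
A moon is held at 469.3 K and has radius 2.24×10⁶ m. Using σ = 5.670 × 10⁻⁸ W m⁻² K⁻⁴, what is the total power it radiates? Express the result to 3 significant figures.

Surface area A = 4πR² = 4π(2.24×10⁶ m)² = 6.30530×10¹³ m².
P = σAT⁴ = 5.670×10⁻⁸ × 6.30530×10¹³ × (469.3)⁴ = 1.73×10¹⁷ W.

P ≈ 1.73×10¹⁷ W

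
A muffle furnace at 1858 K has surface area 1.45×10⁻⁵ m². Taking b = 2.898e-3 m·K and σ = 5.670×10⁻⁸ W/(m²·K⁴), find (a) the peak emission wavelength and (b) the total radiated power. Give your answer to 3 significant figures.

λ_max ≈ 1.56×10³ nm; P ≈ 9.80 W

(a) λ_max = b/T = 2.898×10⁻³/1858 = 1.560×10⁻⁶ m = 1.56×10³ nm.
Area A = 1.45×10⁻⁵ m².
(b) P = σAT⁴ = 5.670×10⁻⁸×1.45×10⁻⁵×(1858)⁴ = 9.80 W.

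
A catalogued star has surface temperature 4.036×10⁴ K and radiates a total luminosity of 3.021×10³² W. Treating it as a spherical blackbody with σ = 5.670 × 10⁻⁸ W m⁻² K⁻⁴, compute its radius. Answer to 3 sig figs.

L = 4πR²σT⁴ ⇒ R = √(L/(4πσT⁴)).
σT⁴ = 1.50448×10¹¹ W/m², so R = √(3.021×10³²/(4π×1.50448×10¹¹)) = 1.26×10¹⁰ m.

R ≈ 1.26×10¹⁰ m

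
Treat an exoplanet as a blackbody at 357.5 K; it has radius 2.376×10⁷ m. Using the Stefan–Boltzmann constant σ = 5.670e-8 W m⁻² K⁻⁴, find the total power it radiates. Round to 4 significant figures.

P ≈ 6.570×10¹⁸ W

Surface area A = 4πR² = 4π(2.376×10⁷ m)² = 7.09419×10¹⁵ m².
P = σAT⁴ = 5.670×10⁻⁸ × 7.09419×10¹⁵ × (357.5)⁴ = 6.570×10¹⁸ W.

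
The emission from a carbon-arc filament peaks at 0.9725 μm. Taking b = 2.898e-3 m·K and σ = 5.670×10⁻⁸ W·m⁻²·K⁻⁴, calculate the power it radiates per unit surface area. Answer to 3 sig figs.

I ≈ 4.47×10⁶ W/m²

Wien's law: T = b/λ_max = 2.898×10⁻³/9.725×10⁻⁷ = 2979.95 K.
Then I = σT⁴ = 5.670×10⁻⁸×(2979.95)⁴ = 4.47×10⁶ W/m².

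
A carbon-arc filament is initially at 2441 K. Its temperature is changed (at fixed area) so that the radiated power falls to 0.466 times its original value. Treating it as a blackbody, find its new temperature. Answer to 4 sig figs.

T₂ ≈ 2017 K

P ∝ T⁴, so T₂/T₁ = (P₂/P₁)^(1/4) = (0.466)^(1/4) = 0.826221.
T₂ = 2441 × 0.826221 = 2017 K.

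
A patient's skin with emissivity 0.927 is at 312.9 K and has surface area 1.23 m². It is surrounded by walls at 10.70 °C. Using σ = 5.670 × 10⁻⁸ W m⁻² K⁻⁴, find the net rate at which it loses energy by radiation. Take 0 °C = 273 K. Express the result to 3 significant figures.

Surroundings: T = 10.70 °C + 273 = 283.70 K.
Area A = 1.23 m².
Net radiated power P_net = εσA(T⁴ − T₀⁴) = 0.927×5.670×10⁻⁸×1.23×(312.9⁴ − 283.70⁴).
T⁴ − T₀⁴ = 9.58567×10⁹ − 6.47795×10⁹ = 3.10772×10⁹ K⁴, so P_net = 201 W.

Net loss ≈ 201 W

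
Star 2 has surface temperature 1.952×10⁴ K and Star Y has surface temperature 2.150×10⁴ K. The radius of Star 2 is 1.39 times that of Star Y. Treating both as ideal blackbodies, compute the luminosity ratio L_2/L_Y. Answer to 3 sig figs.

L_2/L_Y ≈ 1.31

L ∝ R²T⁴, so L_2/L_Y = (R_2/R_Y)²(T_2/T_Y)⁴ = (1.39)² × (1.952×10⁴/2.150×10⁴)⁴ = 1.9321 × 0.679462 = 1.31.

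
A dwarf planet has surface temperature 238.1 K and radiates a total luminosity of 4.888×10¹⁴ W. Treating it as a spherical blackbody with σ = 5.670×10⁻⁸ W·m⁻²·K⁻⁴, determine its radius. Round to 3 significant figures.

L = 4πR²σT⁴ ⇒ R = √(L/(4πσT⁴)).
σT⁴ = 182.230 W/m², so R = √(4.888×10¹⁴/(4π×182.230)) = 4.62×10⁵ m.

R ≈ 4.62×10⁵ m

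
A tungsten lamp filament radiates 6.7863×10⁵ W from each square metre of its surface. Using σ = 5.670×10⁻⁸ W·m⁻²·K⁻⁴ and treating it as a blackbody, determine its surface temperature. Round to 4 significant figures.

I = σT⁴, so T = (I/σ)^(1/4) = (6.7863×10⁵/(5.670×10⁻⁸))^(1/4) = 1860 K.

T ≈ 1860 K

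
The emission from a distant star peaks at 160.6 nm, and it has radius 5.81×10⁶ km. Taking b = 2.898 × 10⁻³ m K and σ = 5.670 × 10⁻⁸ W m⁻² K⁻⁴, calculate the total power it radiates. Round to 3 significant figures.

P ≈ 2.55×10³⁰ W

Wien's law: T = b/λ_max = 2.898×10⁻³/1.606×10⁻⁷ = 18044.8 K.
Surface area A = 4πR² = 4π(5.81×10⁹ m)² = 4.24192×10²⁰ m².
Then P = σAT⁴ = 5.670×10⁻⁸×4.24192×10²⁰×(18044.8)⁴ = 2.55×10³⁰ W.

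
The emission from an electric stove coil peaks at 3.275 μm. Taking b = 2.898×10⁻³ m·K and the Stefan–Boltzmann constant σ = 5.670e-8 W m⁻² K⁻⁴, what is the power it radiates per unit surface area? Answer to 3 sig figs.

Wien's law: T = b/λ_max = 2.898×10⁻³/3.275×10⁻⁶ = 884.885 K.
Then I = σT⁴ = 5.670×10⁻⁸×(884.885)⁴ = 3.48×10⁴ W/m².

I ≈ 3.48×10⁴ W/m²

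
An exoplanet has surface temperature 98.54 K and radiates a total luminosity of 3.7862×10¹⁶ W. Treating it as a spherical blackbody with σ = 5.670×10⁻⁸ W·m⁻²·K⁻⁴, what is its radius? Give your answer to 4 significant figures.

R ≈ 2.374×10⁷ m

L = 4πR²σT⁴ ⇒ R = √(L/(4πσT⁴)).
σT⁴ = 5.34605 W/m², so R = √(3.7862×10¹⁶/(4π×5.34605)) = 2.374×10⁷ m.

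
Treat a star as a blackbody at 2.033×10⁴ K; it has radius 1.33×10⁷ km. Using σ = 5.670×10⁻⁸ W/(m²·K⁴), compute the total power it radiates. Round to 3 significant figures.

Surface area A = 4πR² = 4π(1.33×10¹⁰ m)² = 2.22287×10²¹ m².
P = σAT⁴ = 5.670×10⁻⁸ × 2.22287×10²¹ × (2.033×10⁴)⁴ = 2.15×10³¹ W.

P ≈ 2.15×10³¹ W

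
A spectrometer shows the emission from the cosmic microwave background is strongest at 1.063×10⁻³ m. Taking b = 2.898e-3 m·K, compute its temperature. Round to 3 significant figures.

Wien's law gives T = b/λ_max = (2.898×10⁻³ m·K)/(1.063×10⁻³ m) = 2.73 K.

T ≈ 2.73 K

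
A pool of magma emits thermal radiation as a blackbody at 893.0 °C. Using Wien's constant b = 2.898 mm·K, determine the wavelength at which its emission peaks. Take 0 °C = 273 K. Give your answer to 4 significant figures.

T = 893.0 °C + 273 = 1166.0 K.
Wien's displacement law: λ_max = b/T = (2.898×10⁻³ m·K)/(1166.0 K) = 2.4854×10⁻⁶ m.
That is 2485 nm, in the infrared range.

λ_max ≈ 2485 nm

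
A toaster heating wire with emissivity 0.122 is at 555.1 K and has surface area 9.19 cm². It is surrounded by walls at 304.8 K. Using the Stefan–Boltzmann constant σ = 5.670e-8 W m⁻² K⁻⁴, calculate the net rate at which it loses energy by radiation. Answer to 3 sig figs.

Area A = 9.19 cm² = 9.19×10⁻⁴ m².
Net radiated power P_net = εσA(T⁴ − T₀⁴) = 0.122×5.670×10⁻⁸×9.19×10⁻⁴×(555.1⁴ − 304.8⁴).
T⁴ − T₀⁴ = 9.49478×10¹⁰ − 8.63097×10⁹ = 8.63168×10¹⁰ K⁴, so P_net = 0.549 W.

Net loss ≈ 0.549 W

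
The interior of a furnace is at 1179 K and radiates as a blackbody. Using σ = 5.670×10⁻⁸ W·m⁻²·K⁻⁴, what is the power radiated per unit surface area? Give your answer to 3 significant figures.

Stefan–Boltzmann: I = σT⁴ = 5.670×10⁻⁸ × (1179)⁴ = 1.10×10⁵ W/m².

I ≈ 1.10×10⁵ W/m²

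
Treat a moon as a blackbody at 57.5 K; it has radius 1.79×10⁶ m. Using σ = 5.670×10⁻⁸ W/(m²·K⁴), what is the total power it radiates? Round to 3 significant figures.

Surface area A = 4πR² = 4π(1.79×10⁶ m)² = 4.02639×10¹³ m².
P = σAT⁴ = 5.670×10⁻⁸ × 4.02639×10¹³ × (57.5)⁴ = 2.50×10¹³ W.

P ≈ 2.50×10¹³ W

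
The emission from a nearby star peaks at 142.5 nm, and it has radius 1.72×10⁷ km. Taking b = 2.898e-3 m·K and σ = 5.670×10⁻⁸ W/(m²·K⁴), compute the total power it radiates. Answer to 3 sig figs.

P ≈ 3.61×10³¹ W

Wien's law: T = b/λ_max = 2.898×10⁻³/1.425×10⁻⁷ = 20336.8 K.
Surface area A = 4πR² = 4π(1.72×10¹⁰ m)² = 3.71764×10²¹ m².
Then P = σAT⁴ = 5.670×10⁻⁸×3.71764×10²¹×(20336.8)⁴ = 3.61×10³¹ W.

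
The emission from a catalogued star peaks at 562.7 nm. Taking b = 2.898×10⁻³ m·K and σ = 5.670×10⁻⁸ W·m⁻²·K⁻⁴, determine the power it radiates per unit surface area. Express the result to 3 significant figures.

I ≈ 3.99×10⁷ W/m²

Wien's law: T = b/λ_max = 2.898×10⁻³/5.627×10⁻⁷ = 5150.17 K.
Then I = σT⁴ = 5.670×10⁻⁸×(5150.17)⁴ = 3.99×10⁷ W/m².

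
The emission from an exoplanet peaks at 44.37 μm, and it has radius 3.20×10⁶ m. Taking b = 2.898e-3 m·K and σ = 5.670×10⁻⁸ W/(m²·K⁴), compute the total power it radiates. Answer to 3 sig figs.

P ≈ 1.33×10¹⁴ W

Wien's law: T = b/λ_max = 2.898×10⁻³/4.437×10⁻⁵ = 65.3144 K.
Surface area A = 4πR² = 4π(3.20×10⁶ m)² = 1.28680×10¹⁴ m².
Then P = σAT⁴ = 5.670×10⁻⁸×1.28680×10¹⁴×(65.3144)⁴ = 1.33×10¹⁴ W.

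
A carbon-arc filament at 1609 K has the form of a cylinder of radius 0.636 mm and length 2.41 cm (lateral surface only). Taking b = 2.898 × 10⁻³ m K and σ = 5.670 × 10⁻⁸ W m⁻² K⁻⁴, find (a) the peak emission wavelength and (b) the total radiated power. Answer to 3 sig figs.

λ_max ≈ 1.80 μm; P ≈ 36.6 W

(a) λ_max = b/T = 2.898×10⁻³/1609 = 1.801×10⁻⁶ m = 1.80 μm.
Lateral area A = 2πrL = 2π×6.36×10⁻⁴×0.0241 = 9.63062×10⁻⁵ m².
(b) P = σAT⁴ = 5.670×10⁻⁸×9.63062×10⁻⁵×(1609)⁴ = 36.6 W.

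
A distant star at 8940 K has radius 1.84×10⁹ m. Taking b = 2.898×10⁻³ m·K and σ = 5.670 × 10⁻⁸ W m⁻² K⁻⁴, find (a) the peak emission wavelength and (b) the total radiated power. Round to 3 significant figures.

λ_max ≈ 0.324 μm; P ≈ 1.54×10²⁸ W

(a) λ_max = b/T = 2.898×10⁻³/8940 = 3.242×10⁻⁷ m = 0.324 μm.
Surface area A = 4πR² = 4π(1.84×10⁹ m)² = 4.25447×10¹⁹ m².
(b) P = σAT⁴ = 5.670×10⁻⁸×4.25447×10¹⁹×(8940)⁴ = 1.54×10²⁸ W.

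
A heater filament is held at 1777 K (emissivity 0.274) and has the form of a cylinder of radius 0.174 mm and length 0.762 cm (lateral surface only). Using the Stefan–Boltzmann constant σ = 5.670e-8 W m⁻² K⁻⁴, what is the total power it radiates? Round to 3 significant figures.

Lateral area A = 2πrL = 2π×1.74×10⁻⁴×7.62×10⁻³ = 8.33075×10⁻⁶ m².
P = εσAT⁴ = 0.274 × 5.670×10⁻⁸ × 8.33075×10⁻⁶ × (1777)⁴ = 1.29 W.

P ≈ 1.29 W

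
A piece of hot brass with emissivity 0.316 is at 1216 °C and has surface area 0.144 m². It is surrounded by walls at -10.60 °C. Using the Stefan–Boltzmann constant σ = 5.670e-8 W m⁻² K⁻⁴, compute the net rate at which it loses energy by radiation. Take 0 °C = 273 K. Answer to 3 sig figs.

Net loss ≈ 1.27×10⁴ W

T = 1216 °C + 273 = 1489 K.
Surroundings: T = -10.60 °C + 273 = 262.40 K.
Area A = 0.144 m².
Net radiated power P_net = εσA(T⁴ − T₀⁴) = 0.316×5.670×10⁻⁸×0.144×(1489⁴ − 262.40⁴).
T⁴ − T₀⁴ = 4.91563×10¹² − 4.74084×10⁹ = 4.91089×10¹² K⁴, so P_net = 1.27×10⁴ W.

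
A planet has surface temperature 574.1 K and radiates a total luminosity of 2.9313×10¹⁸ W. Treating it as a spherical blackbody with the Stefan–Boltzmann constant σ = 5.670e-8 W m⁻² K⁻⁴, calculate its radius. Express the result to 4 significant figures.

L = 4πR²σT⁴ ⇒ R = √(L/(4πσT⁴)).
σT⁴ = 6159.33 W/m², so R = √(2.9313×10¹⁸/(4π×6159.33)) = 6.154×10⁶ m.

R ≈ 6.154×10⁶ m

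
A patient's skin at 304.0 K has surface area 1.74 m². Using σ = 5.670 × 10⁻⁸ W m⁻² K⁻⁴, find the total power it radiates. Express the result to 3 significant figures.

Area A = 1.74 m².
P = σAT⁴ = 5.670×10⁻⁸ × 1.74 × (304.0)⁴ = 843 W.

P ≈ 843 W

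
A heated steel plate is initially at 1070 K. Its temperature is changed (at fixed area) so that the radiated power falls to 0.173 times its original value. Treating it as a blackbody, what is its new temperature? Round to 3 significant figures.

P ∝ T⁴, so T₂/T₁ = (P₂/P₁)^(1/4) = (0.173)^(1/4) = 0.644928.
T₂ = 1070 × 0.644928 = 690 K.

T₂ ≈ 690 K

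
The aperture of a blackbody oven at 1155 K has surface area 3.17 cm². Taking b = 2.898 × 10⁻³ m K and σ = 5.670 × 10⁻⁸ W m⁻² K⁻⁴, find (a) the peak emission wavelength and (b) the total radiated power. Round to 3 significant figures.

λ_max ≈ 2.51×10³ nm; P ≈ 32.0 W

(a) λ_max = b/T = 2.898×10⁻³/1155 = 2.509×10⁻⁶ m = 2.51×10³ nm.
Area A = 3.17 cm² = 3.17×10⁻⁴ m².
(b) P = σAT⁴ = 5.670×10⁻⁸×3.17×10⁻⁴×(1155)⁴ = 32.0 W.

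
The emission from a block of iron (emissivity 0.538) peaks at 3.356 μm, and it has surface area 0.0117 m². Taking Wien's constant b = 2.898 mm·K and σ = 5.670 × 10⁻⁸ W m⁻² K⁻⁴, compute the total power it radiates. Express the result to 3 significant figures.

P ≈ 198 W

Wien's law: T = b/λ_max = 2.898×10⁻³/3.356×10⁻⁶ = 863.528 K.
Area A = 0.0117 m².
Then P = εσAT⁴ = 0.538×5.670×10⁻⁸×0.0117×(863.528)⁴ = 198 W.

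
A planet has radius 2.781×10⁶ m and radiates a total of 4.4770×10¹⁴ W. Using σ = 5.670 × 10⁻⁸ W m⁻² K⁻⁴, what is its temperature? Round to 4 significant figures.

Surface area A = 4πR² = 4π(2.781×10⁶ m)² = 9.71878×10¹³ m².
P = σAT⁴ ⇒ T = (P/(σA))^(1/4) = (4.4770×10¹⁴/(5.670×10⁻⁸×9.71878×10¹³))^(1/4) = 94.94 K.

T ≈ 94.94 K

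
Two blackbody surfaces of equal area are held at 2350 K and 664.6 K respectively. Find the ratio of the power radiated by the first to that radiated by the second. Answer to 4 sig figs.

With equal areas, P₁/P₂ = (T₁/T₂)⁴ = (2350/664.6)⁴ = 156.3.

P₁/P₂ ≈ 156.3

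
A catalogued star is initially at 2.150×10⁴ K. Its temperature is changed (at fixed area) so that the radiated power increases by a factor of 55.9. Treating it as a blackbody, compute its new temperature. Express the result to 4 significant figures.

T₂ ≈ 5.879×10⁴ K

P ∝ T⁴, so T₂/T₁ = (P₂/P₁)^(1/4) = (55.9)^(1/4) = 2.73434.
T₂ = 2.150×10⁴ × 2.73434 = 5.879×10⁴ K.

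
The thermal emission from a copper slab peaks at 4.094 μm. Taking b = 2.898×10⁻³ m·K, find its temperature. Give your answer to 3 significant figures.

Wien's law gives T = b/λ_max = (2.898×10⁻³ m·K)/(4.094×10⁻⁶ m) = 708 K.

T ≈ 708 K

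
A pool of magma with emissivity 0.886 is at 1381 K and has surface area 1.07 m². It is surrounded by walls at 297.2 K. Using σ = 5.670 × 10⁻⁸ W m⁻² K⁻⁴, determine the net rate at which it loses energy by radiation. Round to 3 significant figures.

Area A = 1.07 m².
Net radiated power P_net = εσA(T⁴ − T₀⁴) = 0.886×5.670×10⁻⁸×1.07×(1381⁴ − 297.2⁴).
T⁴ − T₀⁴ = 3.63726×10¹² − 7.80181×10⁹ = 3.62946×10¹² K⁴, so P_net = 1.95×10⁵ W.

Net loss ≈ 1.95×10⁵ W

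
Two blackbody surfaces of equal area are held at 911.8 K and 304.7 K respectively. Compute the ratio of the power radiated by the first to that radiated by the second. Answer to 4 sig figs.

P₁/P₂ ≈ 80.19

With equal areas, P₁/P₂ = (T₁/T₂)⁴ = (911.8/304.7)⁴ = 80.19.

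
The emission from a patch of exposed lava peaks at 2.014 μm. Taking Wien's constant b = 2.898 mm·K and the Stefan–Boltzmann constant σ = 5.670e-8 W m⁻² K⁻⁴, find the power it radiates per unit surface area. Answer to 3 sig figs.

Wien's law: T = b/λ_max = 2.898×10⁻³/2.014×10⁻⁶ = 1438.93 K.
Then I = σT⁴ = 5.670×10⁻⁸×(1438.93)⁴ = 2.43×10⁵ W/m².

I ≈ 2.43×10⁵ W/m²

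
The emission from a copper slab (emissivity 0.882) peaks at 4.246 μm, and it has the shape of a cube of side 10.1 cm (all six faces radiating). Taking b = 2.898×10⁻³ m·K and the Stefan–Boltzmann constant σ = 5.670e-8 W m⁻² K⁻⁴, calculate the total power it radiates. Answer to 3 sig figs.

P ≈ 664 W

Wien's law: T = b/λ_max = 2.898×10⁻³/4.246×10⁻⁶ = 682.525 K.
Area A = 6s² = 6×(0.101 m)² = 0.061206 m².
Then P = εσAT⁴ = 0.882×5.670×10⁻⁸×0.061206×(682.525)⁴ = 664 W.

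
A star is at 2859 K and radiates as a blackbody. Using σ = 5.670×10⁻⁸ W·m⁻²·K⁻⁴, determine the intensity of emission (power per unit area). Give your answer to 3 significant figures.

Stefan–Boltzmann: I = σT⁴ = 5.670×10⁻⁸ × (2859)⁴ = 3.79×10⁶ W/m².

I ≈ 3.79×10⁶ W/m²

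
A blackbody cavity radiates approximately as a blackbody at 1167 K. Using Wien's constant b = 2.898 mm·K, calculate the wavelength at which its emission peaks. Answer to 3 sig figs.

Wien's displacement law: λ_max = b/T = (2.898×10⁻³ m·K)/(1167 K) = 2.483×10⁻⁶ m.
That is 2.48 μm, in the infrared range.

λ_max ≈ 2.48 μm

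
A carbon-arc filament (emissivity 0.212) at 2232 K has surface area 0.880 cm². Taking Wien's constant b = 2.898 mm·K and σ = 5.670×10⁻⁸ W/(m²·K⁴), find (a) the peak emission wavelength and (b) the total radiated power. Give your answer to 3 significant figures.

λ_max ≈ 1.30 μm; P ≈ 26.3 W

(a) λ_max = b/T = 2.898×10⁻³/2232 = 1.298×10⁻⁶ m = 1.30 μm.
Area A = 0.880 cm² = 8.80×10⁻⁵ m².
(b) P = εσAT⁴ = 0.212×5.670×10⁻⁸×8.80×10⁻⁵×(2232)⁴ = 26.3 W.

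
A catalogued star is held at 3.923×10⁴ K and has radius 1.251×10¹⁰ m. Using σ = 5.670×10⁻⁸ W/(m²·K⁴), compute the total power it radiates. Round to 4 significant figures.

P ≈ 2.641×10³² W

Surface area A = 4πR² = 4π(1.251×10¹⁰ m)² = 1.96664×10²¹ m².
P = σAT⁴ = 5.670×10⁻⁸ × 1.96664×10²¹ × (3.923×10⁴)⁴ = 2.641×10³² W.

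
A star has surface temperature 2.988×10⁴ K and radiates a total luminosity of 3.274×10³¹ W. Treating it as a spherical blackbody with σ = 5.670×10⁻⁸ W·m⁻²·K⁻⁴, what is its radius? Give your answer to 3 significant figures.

L = 4πR²σT⁴ ⇒ R = √(L/(4πσT⁴)).
σT⁴ = 4.51966×10¹⁰ W/m², so R = √(3.274×10³¹/(4π×4.51966×10¹⁰)) = 7.59×10⁹ m.

R ≈ 7.59×10⁹ m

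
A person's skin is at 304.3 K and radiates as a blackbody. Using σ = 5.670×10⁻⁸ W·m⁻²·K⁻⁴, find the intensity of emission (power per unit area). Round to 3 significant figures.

Stefan–Boltzmann: I = σT⁴ = 5.670×10⁻⁸ × (304.3)⁴ = 486 W/m².

I ≈ 486 W/m²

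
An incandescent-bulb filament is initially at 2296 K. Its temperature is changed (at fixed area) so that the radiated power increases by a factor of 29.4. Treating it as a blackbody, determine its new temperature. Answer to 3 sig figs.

P ∝ T⁴, so T₂/T₁ = (P₂/P₁)^(1/4) = (29.4)^(1/4) = 2.32856.
T₂ = 2296 × 2.32856 = 5.35×10³ K.

T₂ ≈ 5.35×10³ K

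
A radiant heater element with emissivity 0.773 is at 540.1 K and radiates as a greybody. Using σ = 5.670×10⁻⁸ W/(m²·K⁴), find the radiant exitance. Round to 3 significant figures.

I ≈ 3.73×10³ W/m²

Stefan–Boltzmann: I = εσT⁴ = 0.773 × 5.670×10⁻⁸ × (540.1)⁴ = 3.73×10³ W/m².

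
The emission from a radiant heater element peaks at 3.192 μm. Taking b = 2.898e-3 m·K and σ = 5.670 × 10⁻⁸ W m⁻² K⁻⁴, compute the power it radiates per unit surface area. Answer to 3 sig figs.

Wien's law: T = b/λ_max = 2.898×10⁻³/3.192×10⁻⁶ = 907.895 K.
Then I = σT⁴ = 5.670×10⁻⁸×(907.895)⁴ = 3.85×10⁴ W/m².

I ≈ 3.85×10⁴ W/m²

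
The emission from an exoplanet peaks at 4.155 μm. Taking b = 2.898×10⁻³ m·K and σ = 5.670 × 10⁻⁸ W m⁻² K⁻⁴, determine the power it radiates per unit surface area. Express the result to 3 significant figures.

I ≈ 1.34×10⁴ W/m²

Wien's law: T = b/λ_max = 2.898×10⁻³/4.155×10⁻⁶ = 697.473 K.
Then I = σT⁴ = 5.670×10⁻⁸×(697.473)⁴ = 1.34×10⁴ W/m².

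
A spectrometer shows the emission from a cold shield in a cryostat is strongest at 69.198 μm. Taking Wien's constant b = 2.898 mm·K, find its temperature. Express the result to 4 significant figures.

T ≈ 41.88 K

Wien's law gives T = b/λ_max = (2.898×10⁻³ m·K)/(6.9198×10⁻⁵ m) = 41.88 K.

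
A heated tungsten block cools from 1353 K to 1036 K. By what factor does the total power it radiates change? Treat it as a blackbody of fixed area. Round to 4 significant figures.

P₂/P₁ ≈ 0.3438

P ∝ T⁴, so P₂/P₁ = (T₂/T₁)⁴ = (1036/1353)⁴ = (0.765706)⁴ = 0.3438.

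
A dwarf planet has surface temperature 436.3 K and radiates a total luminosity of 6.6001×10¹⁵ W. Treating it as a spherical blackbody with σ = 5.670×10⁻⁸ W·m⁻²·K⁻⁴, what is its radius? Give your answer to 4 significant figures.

R ≈ 5.056×10⁵ m

L = 4πR²σT⁴ ⇒ R = √(L/(4πσT⁴)).
σT⁴ = 2054.58 W/m², so R = √(6.6001×10¹⁵/(4π×2054.58)) = 5.056×10⁵ m.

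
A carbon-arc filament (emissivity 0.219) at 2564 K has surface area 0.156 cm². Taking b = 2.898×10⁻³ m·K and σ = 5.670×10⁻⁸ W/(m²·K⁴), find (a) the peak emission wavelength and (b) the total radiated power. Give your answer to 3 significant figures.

λ_max ≈ 1.13×10³ nm; P ≈ 8.37 W

(a) λ_max = b/T = 2.898×10⁻³/2564 = 1.130×10⁻⁶ m = 1.13×10³ nm.
Area A = 0.156 cm² = 1.56×10⁻⁵ m².
(b) P = εσAT⁴ = 0.219×5.670×10⁻⁸×1.56×10⁻⁵×(2564)⁴ = 8.37 W.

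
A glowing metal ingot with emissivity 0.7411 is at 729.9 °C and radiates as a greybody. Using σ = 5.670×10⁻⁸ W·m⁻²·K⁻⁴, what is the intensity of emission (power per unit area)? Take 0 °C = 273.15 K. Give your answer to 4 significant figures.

T = 729.9 °C + 273.15 = 1003.05 K.
Stefan–Boltzmann: I = εσT⁴ = 0.7411 × 5.670×10⁻⁸ × (1003.05)⁴ = 4.254×10⁴ W/m².

I ≈ 4.254×10⁴ W/m²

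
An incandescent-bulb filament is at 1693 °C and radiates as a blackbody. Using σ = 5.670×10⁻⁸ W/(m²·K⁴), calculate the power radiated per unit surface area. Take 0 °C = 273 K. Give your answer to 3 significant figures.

T = 1693 °C + 273 = 1966 K.
Stefan–Boltzmann: I = σT⁴ = 5.670×10⁻⁸ × (1966)⁴ = 8.47×10⁵ W/m².

I ≈ 8.47×10⁵ W/m²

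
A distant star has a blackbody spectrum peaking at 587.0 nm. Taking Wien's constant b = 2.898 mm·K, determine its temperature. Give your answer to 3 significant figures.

T ≈ 4.94×10³ K

Wien's law gives T = b/λ_max = (2.898×10⁻³ m·K)/(5.870×10⁻⁷ m) = 4.94×10³ K.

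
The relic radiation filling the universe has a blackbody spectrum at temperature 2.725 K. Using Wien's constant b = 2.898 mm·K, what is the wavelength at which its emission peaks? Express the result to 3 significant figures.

λ_max ≈ 1.06 mm

Wien's displacement law: λ_max = b/T = (2.898×10⁻³ m·K)/(2.725 K) = 1.063×10⁻³ m.
That is 1.06 mm, in the microwave range.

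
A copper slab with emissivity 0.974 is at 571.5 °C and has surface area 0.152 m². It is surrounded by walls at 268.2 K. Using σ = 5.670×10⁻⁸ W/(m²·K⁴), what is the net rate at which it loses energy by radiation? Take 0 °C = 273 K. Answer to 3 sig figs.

T = 571.5 °C + 273 = 844.5 K.
Area A = 0.152 m².
Net radiated power P_net = εσA(T⁴ − T₀⁴) = 0.974×5.670×10⁻⁸×0.152×(844.5⁴ − 268.2⁴).
T⁴ − T₀⁴ = 5.08626×10¹¹ − 5.17410×10⁹ = 5.03452×10¹¹ K⁴, so P_net = 4.23×10³ W.

Net loss ≈ 4.23×10³ W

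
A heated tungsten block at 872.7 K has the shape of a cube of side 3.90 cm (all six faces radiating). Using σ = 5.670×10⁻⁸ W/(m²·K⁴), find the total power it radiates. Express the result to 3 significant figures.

P ≈ 300 W

Area A = 6s² = 6×(0.0390 m)² = 9.126×10⁻³ m².
P = σAT⁴ = 5.670×10⁻⁸ × 9.126×10⁻³ × (872.7)⁴ = 300 W.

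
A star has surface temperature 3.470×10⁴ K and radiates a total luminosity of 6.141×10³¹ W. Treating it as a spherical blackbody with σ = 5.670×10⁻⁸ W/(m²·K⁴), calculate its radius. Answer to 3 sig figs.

R ≈ 7.71×10⁹ m

L = 4πR²σT⁴ ⇒ R = √(L/(4πσT⁴)).
σT⁴ = 8.22055×10¹⁰ W/m², so R = √(6.141×10³¹/(4π×8.22055×10¹⁰)) = 7.71×10⁹ m.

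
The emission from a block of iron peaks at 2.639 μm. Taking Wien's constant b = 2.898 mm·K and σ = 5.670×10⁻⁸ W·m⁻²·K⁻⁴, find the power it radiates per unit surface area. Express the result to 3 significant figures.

Wien's law: T = b/λ_max = 2.898×10⁻³/2.639×10⁻⁶ = 1098.14 K.
Then I = σT⁴ = 5.670×10⁻⁸×(1098.14)⁴ = 8.25×10⁴ W/m².

I ≈ 8.25×10⁴ W/m²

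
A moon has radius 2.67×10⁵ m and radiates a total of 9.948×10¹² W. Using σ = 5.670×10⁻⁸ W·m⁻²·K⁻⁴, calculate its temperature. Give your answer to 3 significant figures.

T ≈ 118 K

Surface area A = 4πR² = 4π(2.67×10⁵ m)² = 8.95844×10¹¹ m².
P = σAT⁴ ⇒ T = (P/(σA))^(1/4) = (9.948×10¹²/(5.670×10⁻⁸×8.95844×10¹¹))^(1/4) = 118 K.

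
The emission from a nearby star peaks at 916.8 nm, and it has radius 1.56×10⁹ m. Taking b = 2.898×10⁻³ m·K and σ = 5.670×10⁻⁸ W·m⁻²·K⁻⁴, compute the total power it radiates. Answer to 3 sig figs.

Wien's law: T = b/λ_max = 2.898×10⁻³/9.168×10⁻⁷ = 3160.99 K.
Surface area A = 4πR² = 4π(1.56×10⁹ m)² = 3.05815×10¹⁹ m².
Then P = σAT⁴ = 5.670×10⁻⁸×3.05815×10¹⁹×(3160.99)⁴ = 1.73×10²⁶ W.

P ≈ 1.73×10²⁶ W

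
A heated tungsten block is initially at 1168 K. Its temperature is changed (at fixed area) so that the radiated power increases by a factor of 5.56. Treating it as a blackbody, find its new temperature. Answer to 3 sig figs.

P ∝ T⁴, so T₂/T₁ = (P₂/P₁)^(1/4) = (5.56)^(1/4) = 1.53557.
T₂ = 1168 × 1.53557 = 1.79×10³ K.

T₂ ≈ 1.79×10³ K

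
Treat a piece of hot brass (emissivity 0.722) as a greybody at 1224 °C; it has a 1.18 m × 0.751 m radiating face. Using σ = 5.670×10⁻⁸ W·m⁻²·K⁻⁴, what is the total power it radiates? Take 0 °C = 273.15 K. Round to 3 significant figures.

P ≈ 1.82×10⁵ W

T = 1224 °C + 273.15 = 1497.15 K.
Area A = 1.18 × 0.751 = 0.88618 m².
P = εσAT⁴ = 0.722 × 5.670×10⁻⁸ × 0.88618 × (1497.15)⁴ = 1.82×10⁵ W.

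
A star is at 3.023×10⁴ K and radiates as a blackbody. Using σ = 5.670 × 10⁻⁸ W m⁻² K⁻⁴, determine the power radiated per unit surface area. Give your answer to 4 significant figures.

Stefan–Boltzmann: I = σT⁴ = 5.670×10⁻⁸ × (3.023×10⁴)⁴ = 4.735×10¹⁰ W/m².

I ≈ 4.735×10¹⁰ W/m²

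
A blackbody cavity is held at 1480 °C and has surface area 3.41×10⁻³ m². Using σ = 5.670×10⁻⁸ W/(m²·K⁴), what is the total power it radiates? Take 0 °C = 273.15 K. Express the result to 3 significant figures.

T = 1480 °C + 273.15 = 1753.15 K.
Area A = 3.41×10⁻³ m².
P = σAT⁴ = 5.670×10⁻⁸ × 3.41×10⁻³ × (1753.15)⁴ = 1.83×10³ W.

P ≈ 1.83×10³ W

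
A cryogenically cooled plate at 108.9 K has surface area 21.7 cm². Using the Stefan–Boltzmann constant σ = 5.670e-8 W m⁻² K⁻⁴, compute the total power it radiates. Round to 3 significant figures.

P ≈ 0.0173 W

Area A = 21.7 cm² = 2.17×10⁻³ m².
P = σAT⁴ = 5.670×10⁻⁸ × 2.17×10⁻³ × (108.9)⁴ = 0.0173 W.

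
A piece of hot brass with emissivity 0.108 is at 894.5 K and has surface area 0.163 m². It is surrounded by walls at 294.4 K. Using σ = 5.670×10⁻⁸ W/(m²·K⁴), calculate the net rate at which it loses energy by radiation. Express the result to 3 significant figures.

Area A = 0.163 m².
Net radiated power P_net = εσA(T⁴ − T₀⁴) = 0.108×5.670×10⁻⁸×0.163×(894.5⁴ − 294.4⁴).
T⁴ − T₀⁴ = 6.40208×10¹¹ − 7.51192×10⁹ = 6.32696×10¹¹ K⁴, so P_net = 632 W.

Net loss ≈ 632 W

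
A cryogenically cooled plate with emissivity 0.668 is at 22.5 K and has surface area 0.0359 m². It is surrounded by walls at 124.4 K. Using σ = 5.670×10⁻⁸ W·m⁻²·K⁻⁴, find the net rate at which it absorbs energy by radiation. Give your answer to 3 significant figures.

Net gain ≈ 0.325 W

Area A = 0.0359 m².
Net radiated power P_net = εσA(T⁴ − T₀⁴) = 0.668×5.670×10⁻⁸×0.0359×(22.5⁴ − 124.4⁴).
T⁴ − T₀⁴ = 2.56289×10⁵ − 2.39487×10⁸ = -2.39231×10⁸ K⁴, so P_net = -0.325 W — negative, meaning a net gain of 0.325 W.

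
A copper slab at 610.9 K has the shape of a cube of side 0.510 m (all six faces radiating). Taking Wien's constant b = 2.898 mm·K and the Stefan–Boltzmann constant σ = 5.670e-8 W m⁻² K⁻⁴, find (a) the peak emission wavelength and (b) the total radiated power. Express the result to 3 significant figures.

λ_max ≈ 4.74 μm; P ≈ 1.23×10⁴ W

(a) λ_max = b/T = 2.898×10⁻³/610.9 = 4.744×10⁻⁶ m = 4.74 μm.
Area A = 6s² = 6×(0.510 m)² = 1.5606 m².
(b) P = σAT⁴ = 5.670×10⁻⁸×1.5606×(610.9)⁴ = 1.23×10⁴ W.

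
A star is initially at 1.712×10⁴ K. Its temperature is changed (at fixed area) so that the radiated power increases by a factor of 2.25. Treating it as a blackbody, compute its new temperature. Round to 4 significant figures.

P ∝ T⁴, so T₂/T₁ = (P₂/P₁)^(1/4) = (2.25)^(1/4) = 1.22474.
T₂ = 1.712×10⁴ × 1.22474 = 2.097×10⁴ K.

T₂ ≈ 2.097×10⁴ K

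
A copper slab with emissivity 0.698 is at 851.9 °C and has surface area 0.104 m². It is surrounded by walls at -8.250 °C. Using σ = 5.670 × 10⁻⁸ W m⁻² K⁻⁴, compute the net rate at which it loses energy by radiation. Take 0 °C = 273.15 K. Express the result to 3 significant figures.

T = 851.9 °C + 273.15 = 1125.05 K.
Surroundings: T = -8.250 °C + 273.15 = 264.900 K.
Area A = 0.104 m².
Net radiated power P_net = εσA(T⁴ − T₀⁴) = 0.698×5.670×10⁻⁸×0.104×(1125.05⁴ − 264.900⁴).
T⁴ − T₀⁴ = 1.60209×10¹² − 4.92411×10⁹ = 1.59717×10¹² K⁴, so P_net = 6.57×10³ W.

Net loss ≈ 6.57×10³ W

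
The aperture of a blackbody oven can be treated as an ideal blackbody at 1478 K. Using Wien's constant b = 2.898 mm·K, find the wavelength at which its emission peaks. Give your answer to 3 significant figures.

Wien's displacement law: λ_max = b/T = (2.898×10⁻³ m·K)/(1478 K) = 1.961×10⁻⁶ m.
That is 1.96 μm, in the infrared range.

λ_max ≈ 1.96 μm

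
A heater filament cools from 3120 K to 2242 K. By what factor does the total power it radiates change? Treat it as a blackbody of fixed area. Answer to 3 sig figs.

P₂/P₁ ≈ 0.267

P ∝ T⁴, so P₂/P₁ = (T₂/T₁)⁴ = (2242/3120)⁴ = (0.718590)⁴ = 0.267.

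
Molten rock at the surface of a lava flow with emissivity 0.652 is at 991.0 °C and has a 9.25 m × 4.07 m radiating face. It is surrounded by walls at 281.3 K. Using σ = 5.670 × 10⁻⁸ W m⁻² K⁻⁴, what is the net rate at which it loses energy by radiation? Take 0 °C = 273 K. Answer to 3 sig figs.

Net loss ≈ 3.54×10⁶ W

T = 991.0 °C + 273 = 1264.0 K.
Area A = 9.25 × 4.07 = 37.6475 m².
Net radiated power P_net = εσA(T⁴ − T₀⁴) = 0.652×5.670×10⁻⁸×37.6475×(1264.0⁴ − 281.3⁴).
T⁴ − T₀⁴ = 2.55263×10¹² − 6.26151×10⁹ = 2.54637×10¹² K⁴, so P_net = 3.54×10⁶ W.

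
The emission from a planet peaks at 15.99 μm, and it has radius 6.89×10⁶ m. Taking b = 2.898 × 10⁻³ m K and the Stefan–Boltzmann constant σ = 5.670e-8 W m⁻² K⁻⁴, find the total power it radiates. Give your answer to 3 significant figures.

P ≈ 3.65×10¹⁶ W

Wien's law: T = b/λ_max = 2.898×10⁻³/1.599×10⁻⁵ = 181.238 K.
Surface area A = 4πR² = 4π(6.89×10⁶ m)² = 5.96552×10¹⁴ m².
Then P = σAT⁴ = 5.670×10⁻⁸×5.96552×10¹⁴×(181.238)⁴ = 3.65×10¹⁶ W.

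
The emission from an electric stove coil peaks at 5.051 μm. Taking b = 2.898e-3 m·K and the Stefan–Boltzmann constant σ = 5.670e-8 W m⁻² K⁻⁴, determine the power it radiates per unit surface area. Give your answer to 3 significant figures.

I ≈ 6.14×10³ W/m²

Wien's law: T = b/λ_max = 2.898×10⁻³/5.051×10⁻⁶ = 573.748 K.
Then I = σT⁴ = 5.670×10⁻⁸×(573.748)⁴ = 6.14×10³ W/m².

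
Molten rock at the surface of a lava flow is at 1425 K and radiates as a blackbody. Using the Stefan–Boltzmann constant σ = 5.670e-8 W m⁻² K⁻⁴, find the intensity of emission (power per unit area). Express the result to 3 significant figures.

I ≈ 2.34×10⁵ W/m²

Stefan–Boltzmann: I = σT⁴ = 5.670×10⁻⁸ × (1425)⁴ = 2.34×10⁵ W/m².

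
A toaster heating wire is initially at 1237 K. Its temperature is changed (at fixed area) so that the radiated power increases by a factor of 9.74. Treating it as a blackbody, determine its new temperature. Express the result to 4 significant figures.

T₂ ≈ 2185 K

P ∝ T⁴, so T₂/T₁ = (P₂/P₁)^(1/4) = (9.74)^(1/4) = 1.76661.
T₂ = 1237 × 1.76661 = 2185 K.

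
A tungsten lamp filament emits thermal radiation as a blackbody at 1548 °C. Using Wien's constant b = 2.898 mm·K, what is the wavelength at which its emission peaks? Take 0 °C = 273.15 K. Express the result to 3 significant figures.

λ_max ≈ 1.59 μm

T = 1548 °C + 273.15 = 1821.15 K.
Wien's displacement law: λ_max = b/T = (2.898×10⁻³ m·K)/(1821.15 K) = 1.591×10⁻⁶ m.
That is 1.59 μm, in the infrared range.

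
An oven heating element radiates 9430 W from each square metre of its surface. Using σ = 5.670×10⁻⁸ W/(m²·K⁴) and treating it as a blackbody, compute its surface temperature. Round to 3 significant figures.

T ≈ 639 K

I = σT⁴, so T = (I/σ)^(1/4) = (9430/(5.670×10⁻⁸))^(1/4) = 639 K.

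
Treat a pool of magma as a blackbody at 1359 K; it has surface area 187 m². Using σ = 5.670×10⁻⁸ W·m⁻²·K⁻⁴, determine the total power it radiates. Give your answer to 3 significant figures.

Area A = 187 m².
P = σAT⁴ = 5.670×10⁻⁸ × 187 × (1359)⁴ = 3.62×10⁷ W.

P ≈ 3.62×10⁷ W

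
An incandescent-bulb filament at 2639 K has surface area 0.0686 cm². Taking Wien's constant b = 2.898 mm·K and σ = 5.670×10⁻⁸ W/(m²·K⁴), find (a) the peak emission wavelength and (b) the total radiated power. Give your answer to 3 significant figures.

(a) λ_max = b/T = 2.898×10⁻³/2639 = 1.098×10⁻⁶ m = 1.10×10³ nm.
Area A = 0.0686 cm² = 6.86×10⁻⁶ m².
(b) P = σAT⁴ = 5.670×10⁻⁸×6.86×10⁻⁶×(2639)⁴ = 18.9 W.

λ_max ≈ 1.10×10³ nm; P ≈ 18.9 W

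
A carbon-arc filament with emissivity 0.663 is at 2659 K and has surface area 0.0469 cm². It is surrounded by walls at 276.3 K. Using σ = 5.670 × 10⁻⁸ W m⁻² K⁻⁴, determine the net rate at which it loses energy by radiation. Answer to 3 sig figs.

Net loss ≈ 8.81 W

Area A = 0.0469 cm² = 4.69×10⁻⁶ m².
Net radiated power P_net = εσA(T⁴ − T₀⁴) = 0.663×5.670×10⁻⁸×4.69×10⁻⁶×(2659⁴ − 276.3⁴).
T⁴ − T₀⁴ = 4.99889×10¹³ − 5.82805×10⁹ = 4.99831×10¹³ K⁴, so P_net = 8.81 W.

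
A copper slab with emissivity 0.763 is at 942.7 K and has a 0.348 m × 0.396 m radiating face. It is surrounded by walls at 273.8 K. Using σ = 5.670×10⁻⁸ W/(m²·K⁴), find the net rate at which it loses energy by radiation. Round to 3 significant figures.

Area A = 0.348 × 0.396 = 0.137808 m².
Net radiated power P_net = εσA(T⁴ − T₀⁴) = 0.763×5.670×10⁻⁸×0.137808×(942.7⁴ − 273.8⁴).
T⁴ − T₀⁴ = 7.89758×10¹¹ − 5.61997×10⁹ = 7.84138×10¹¹ K⁴, so P_net = 4.67×10³ W.

Net loss ≈ 4.67×10³ W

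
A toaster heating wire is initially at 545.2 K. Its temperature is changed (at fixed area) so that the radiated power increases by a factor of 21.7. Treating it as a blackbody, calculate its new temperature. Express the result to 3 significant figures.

P ∝ T⁴, so T₂/T₁ = (P₂/P₁)^(1/4) = (21.7)^(1/4) = 2.15832.
T₂ = 545.2 × 2.15832 = 1.18×10³ K.

T₂ ≈ 1.18×10³ K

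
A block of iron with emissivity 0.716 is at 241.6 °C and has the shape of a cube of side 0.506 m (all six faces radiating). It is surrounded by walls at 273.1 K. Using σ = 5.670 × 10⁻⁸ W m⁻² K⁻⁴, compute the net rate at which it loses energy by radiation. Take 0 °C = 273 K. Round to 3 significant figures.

Net loss ≈ 4.03×10³ W

T = 241.6 °C + 273 = 514.6 K.
Area A = 6s² = 6×(0.506 m)² = 1.53622 m².
Net radiated power P_net = εσA(T⁴ − T₀⁴) = 0.716×5.670×10⁻⁸×1.53622×(514.6⁴ − 273.1⁴).
T⁴ − T₀⁴ = 7.01260×10¹⁰ − 5.56271×10⁹ = 6.45633×10¹⁰ K⁴, so P_net = 4.03×10³ W.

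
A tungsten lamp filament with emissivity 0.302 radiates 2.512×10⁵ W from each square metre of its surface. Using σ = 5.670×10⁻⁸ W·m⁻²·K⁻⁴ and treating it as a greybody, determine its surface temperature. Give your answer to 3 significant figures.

I = εσT⁴, so T = (I/εσ)^(1/4) = (2.512×10⁵/(0.302×5.670×10⁻⁸))^(1/4) = 1.96×10³ K.

T ≈ 1.96×10³ K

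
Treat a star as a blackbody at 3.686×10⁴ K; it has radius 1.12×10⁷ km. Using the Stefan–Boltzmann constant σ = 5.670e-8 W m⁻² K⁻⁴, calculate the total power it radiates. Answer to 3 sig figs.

P ≈ 1.65×10³² W

Surface area A = 4πR² = 4π(1.12×10¹⁰ m)² = 1.57633×10²¹ m².
P = σAT⁴ = 5.670×10⁻⁸ × 1.57633×10²¹ × (3.686×10⁴)⁴ = 1.65×10³² W.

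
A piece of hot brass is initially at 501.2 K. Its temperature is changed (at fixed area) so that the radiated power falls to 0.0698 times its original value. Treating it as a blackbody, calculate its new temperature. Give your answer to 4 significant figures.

P ∝ T⁴, so T₂/T₁ = (P₂/P₁)^(1/4) = (0.0698)^(1/4) = 0.514001.
T₂ = 501.2 × 0.514001 = 257.6 K.

T₂ ≈ 257.6 K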